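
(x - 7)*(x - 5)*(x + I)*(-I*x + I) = -I*x^4 + x^3 + 13*I*x^3 - 13*x^2 - 47*I*x^2 + 47*x + 35*I*x - 35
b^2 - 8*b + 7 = (b - 7)*(b - 1)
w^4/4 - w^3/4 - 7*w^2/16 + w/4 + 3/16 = (w/2 + 1/4)*(w/2 + 1/2)*(w - 3/2)*(w - 1)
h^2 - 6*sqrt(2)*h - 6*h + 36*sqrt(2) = (h - 6)*(h - 6*sqrt(2))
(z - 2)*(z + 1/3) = z^2 - 5*z/3 - 2/3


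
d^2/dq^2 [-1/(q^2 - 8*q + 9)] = 2*(q^2 - 8*q - 4*(q - 4)^2 + 9)/(q^2 - 8*q + 9)^3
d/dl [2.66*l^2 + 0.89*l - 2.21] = 5.32*l + 0.89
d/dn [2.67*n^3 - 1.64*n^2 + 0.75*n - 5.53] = 8.01*n^2 - 3.28*n + 0.75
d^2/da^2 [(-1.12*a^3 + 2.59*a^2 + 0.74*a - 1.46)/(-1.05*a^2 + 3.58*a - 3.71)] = (7.105427357601e-15*a^4 - 1.12050400000001*a^3 - 19.059726*a^2 + 76.861932*a - 64.906074)/(1.157625*a^6 - 11.84085*a^5 + 52.642485*a^4 - 129.558052*a^3 + 186.003447*a^2 - 147.826434*a + 51.064811)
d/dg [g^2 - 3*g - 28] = 2*g - 3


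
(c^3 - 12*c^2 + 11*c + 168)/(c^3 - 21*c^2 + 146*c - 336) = (c + 3)/(c - 6)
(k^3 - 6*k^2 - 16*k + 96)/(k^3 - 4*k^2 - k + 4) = (k^2 - 2*k - 24)/(k^2 - 1)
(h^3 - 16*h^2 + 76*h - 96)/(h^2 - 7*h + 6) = (h^2 - 10*h + 16)/(h - 1)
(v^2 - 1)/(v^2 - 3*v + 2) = (v + 1)/(v - 2)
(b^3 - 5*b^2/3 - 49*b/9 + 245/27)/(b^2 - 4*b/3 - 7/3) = (9*b^2 + 6*b - 35)/(9*(b + 1))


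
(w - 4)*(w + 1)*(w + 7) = w^3 + 4*w^2 - 25*w - 28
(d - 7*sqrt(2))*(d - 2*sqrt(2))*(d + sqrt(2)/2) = d^3 - 17*sqrt(2)*d^2/2 + 19*d + 14*sqrt(2)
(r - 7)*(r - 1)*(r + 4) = r^3 - 4*r^2 - 25*r + 28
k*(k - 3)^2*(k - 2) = k^4 - 8*k^3 + 21*k^2 - 18*k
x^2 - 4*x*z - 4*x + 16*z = (x - 4)*(x - 4*z)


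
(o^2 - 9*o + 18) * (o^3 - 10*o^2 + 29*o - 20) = o^5 - 19*o^4 + 137*o^3 - 461*o^2 + 702*o - 360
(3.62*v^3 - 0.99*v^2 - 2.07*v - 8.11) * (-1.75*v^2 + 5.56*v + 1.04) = -6.335*v^5 + 21.8597*v^4 + 1.8829*v^3 + 1.6537*v^2 - 47.2444*v - 8.4344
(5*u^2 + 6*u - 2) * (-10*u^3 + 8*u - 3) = -50*u^5 - 60*u^4 + 60*u^3 + 33*u^2 - 34*u + 6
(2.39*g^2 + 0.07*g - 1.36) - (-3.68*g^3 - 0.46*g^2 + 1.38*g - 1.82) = 3.68*g^3 + 2.85*g^2 - 1.31*g + 0.46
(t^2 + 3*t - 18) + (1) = t^2 + 3*t - 17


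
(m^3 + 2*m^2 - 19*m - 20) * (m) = m^4 + 2*m^3 - 19*m^2 - 20*m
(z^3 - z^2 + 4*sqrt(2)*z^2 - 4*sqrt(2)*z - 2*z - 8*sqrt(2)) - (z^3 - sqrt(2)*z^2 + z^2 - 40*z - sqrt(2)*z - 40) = -2*z^2 + 5*sqrt(2)*z^2 - 3*sqrt(2)*z + 38*z - 8*sqrt(2) + 40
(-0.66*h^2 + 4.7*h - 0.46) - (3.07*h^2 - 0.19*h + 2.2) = -3.73*h^2 + 4.89*h - 2.66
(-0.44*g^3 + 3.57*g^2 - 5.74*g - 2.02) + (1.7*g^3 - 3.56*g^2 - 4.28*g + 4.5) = 1.26*g^3 + 0.00999999999999979*g^2 - 10.02*g + 2.48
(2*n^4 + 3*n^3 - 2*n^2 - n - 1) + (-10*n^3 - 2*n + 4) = 2*n^4 - 7*n^3 - 2*n^2 - 3*n + 3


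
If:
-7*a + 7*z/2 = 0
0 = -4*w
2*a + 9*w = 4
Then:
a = 2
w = 0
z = 4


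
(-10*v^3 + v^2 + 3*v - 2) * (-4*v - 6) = 40*v^4 + 56*v^3 - 18*v^2 - 10*v + 12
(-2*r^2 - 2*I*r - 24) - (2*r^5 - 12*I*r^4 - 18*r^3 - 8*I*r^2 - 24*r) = -2*r^5 + 12*I*r^4 + 18*r^3 - 2*r^2 + 8*I*r^2 + 24*r - 2*I*r - 24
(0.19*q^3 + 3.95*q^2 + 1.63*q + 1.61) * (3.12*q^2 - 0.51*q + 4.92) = 0.5928*q^5 + 12.2271*q^4 + 4.0059*q^3 + 23.6259*q^2 + 7.1985*q + 7.9212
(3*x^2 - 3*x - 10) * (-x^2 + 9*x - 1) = -3*x^4 + 30*x^3 - 20*x^2 - 87*x + 10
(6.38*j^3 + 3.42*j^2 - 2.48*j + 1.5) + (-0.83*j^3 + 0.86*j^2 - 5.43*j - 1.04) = 5.55*j^3 + 4.28*j^2 - 7.91*j + 0.46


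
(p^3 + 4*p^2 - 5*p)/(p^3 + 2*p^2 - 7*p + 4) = p*(p + 5)/(p^2 + 3*p - 4)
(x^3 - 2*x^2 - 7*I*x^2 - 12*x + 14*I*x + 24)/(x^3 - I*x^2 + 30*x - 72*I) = (x - 2)/(x + 6*I)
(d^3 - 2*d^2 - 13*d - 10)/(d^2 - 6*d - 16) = (d^2 - 4*d - 5)/(d - 8)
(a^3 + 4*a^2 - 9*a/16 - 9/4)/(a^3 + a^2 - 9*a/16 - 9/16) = (a + 4)/(a + 1)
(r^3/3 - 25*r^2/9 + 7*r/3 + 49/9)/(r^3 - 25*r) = (3*r^3 - 25*r^2 + 21*r + 49)/(9*r*(r^2 - 25))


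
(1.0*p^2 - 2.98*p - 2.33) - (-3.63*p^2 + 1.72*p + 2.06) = 4.63*p^2 - 4.7*p - 4.39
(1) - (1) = 0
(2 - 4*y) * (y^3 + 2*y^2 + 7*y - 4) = -4*y^4 - 6*y^3 - 24*y^2 + 30*y - 8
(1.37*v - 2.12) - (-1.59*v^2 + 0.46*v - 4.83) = 1.59*v^2 + 0.91*v + 2.71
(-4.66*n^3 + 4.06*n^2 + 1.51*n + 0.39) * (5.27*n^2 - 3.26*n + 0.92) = -24.5582*n^5 + 36.5878*n^4 - 9.5651*n^3 + 0.8679*n^2 + 0.1178*n + 0.3588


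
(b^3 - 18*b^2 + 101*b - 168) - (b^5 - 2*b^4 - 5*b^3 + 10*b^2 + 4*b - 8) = -b^5 + 2*b^4 + 6*b^3 - 28*b^2 + 97*b - 160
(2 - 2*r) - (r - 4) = 6 - 3*r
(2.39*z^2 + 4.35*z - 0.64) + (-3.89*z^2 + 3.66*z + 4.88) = -1.5*z^2 + 8.01*z + 4.24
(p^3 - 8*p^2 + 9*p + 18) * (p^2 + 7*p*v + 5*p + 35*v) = p^5 + 7*p^4*v - 3*p^4 - 21*p^3*v - 31*p^3 - 217*p^2*v + 63*p^2 + 441*p*v + 90*p + 630*v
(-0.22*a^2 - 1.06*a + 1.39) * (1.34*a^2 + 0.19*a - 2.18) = -0.2948*a^4 - 1.4622*a^3 + 2.1408*a^2 + 2.5749*a - 3.0302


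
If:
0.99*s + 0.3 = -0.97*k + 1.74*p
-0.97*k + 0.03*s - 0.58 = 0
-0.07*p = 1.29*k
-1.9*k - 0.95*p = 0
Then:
No Solution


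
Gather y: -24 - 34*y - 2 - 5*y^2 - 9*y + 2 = -5*y^2 - 43*y - 24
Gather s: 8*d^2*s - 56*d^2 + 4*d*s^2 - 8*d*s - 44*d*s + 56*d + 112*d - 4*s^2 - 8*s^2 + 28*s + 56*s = -56*d^2 + 168*d + s^2*(4*d - 12) + s*(8*d^2 - 52*d + 84)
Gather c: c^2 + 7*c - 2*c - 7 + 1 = c^2 + 5*c - 6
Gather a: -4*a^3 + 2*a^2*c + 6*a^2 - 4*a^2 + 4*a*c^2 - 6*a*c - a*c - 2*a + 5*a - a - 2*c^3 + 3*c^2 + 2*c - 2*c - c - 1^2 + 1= -4*a^3 + a^2*(2*c + 2) + a*(4*c^2 - 7*c + 2) - 2*c^3 + 3*c^2 - c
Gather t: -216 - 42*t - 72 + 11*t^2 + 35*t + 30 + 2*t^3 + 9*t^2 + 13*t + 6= 2*t^3 + 20*t^2 + 6*t - 252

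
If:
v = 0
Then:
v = 0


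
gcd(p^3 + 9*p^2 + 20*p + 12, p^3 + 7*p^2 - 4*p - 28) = p + 2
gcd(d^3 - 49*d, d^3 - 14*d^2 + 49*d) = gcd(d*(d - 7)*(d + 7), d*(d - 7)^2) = d^2 - 7*d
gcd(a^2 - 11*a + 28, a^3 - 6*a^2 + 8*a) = a - 4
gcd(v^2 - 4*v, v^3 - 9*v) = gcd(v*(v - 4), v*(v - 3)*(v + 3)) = v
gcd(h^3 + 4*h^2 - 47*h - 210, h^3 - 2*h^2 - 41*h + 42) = h^2 - h - 42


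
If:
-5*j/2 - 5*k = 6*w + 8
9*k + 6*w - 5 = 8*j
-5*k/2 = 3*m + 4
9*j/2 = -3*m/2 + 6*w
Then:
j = -582/539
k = 32/77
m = -388/231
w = -3977/3234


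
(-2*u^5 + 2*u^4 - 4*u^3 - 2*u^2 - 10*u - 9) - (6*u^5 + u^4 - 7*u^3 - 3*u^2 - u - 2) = -8*u^5 + u^4 + 3*u^3 + u^2 - 9*u - 7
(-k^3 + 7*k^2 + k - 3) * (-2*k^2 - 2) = 2*k^5 - 14*k^4 - 8*k^2 - 2*k + 6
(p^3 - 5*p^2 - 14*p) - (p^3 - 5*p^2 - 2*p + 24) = -12*p - 24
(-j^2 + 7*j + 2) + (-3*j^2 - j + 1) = -4*j^2 + 6*j + 3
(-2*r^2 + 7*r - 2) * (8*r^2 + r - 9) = -16*r^4 + 54*r^3 + 9*r^2 - 65*r + 18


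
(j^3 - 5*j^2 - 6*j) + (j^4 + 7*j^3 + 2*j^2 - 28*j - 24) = j^4 + 8*j^3 - 3*j^2 - 34*j - 24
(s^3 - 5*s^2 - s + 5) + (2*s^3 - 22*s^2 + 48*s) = 3*s^3 - 27*s^2 + 47*s + 5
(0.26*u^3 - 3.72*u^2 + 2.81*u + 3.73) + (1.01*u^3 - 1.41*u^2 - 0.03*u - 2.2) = 1.27*u^3 - 5.13*u^2 + 2.78*u + 1.53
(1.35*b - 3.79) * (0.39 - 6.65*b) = -8.9775*b^2 + 25.73*b - 1.4781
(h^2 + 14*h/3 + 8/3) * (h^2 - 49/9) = h^4 + 14*h^3/3 - 25*h^2/9 - 686*h/27 - 392/27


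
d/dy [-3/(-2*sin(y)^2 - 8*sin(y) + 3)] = -12*(sin(y) + 2)*cos(y)/(-8*sin(y) + cos(2*y) + 2)^2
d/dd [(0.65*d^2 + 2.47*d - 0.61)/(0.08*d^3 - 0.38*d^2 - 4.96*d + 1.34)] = (-0.052*d^4 - 0.3952*d^3 - 2.139*d^2 + 1.2784*d + 0.284200000000001)/(0.0064*d^6 - 0.0608*d^5 - 0.6492*d^4 + 3.984*d^3 + 23.5832*d^2 - 13.2928*d + 1.7956)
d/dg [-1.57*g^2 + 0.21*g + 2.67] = 0.21 - 3.14*g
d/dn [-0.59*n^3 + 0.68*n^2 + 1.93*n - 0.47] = -1.77*n^2 + 1.36*n + 1.93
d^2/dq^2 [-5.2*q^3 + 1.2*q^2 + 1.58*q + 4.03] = 2.4 - 31.2*q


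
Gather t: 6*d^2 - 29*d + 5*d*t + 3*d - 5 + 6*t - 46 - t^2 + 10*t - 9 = 6*d^2 - 26*d - t^2 + t*(5*d + 16) - 60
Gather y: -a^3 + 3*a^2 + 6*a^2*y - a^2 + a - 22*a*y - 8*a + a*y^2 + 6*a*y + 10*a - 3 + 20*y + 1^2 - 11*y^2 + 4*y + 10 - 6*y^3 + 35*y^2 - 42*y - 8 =-a^3 + 2*a^2 + 3*a - 6*y^3 + y^2*(a + 24) + y*(6*a^2 - 16*a - 18)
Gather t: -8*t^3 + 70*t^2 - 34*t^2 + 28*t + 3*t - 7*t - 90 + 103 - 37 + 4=-8*t^3 + 36*t^2 + 24*t - 20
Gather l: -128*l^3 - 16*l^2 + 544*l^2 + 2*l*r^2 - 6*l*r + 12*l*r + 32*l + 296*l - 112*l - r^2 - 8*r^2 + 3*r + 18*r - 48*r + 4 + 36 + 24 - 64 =-128*l^3 + 528*l^2 + l*(2*r^2 + 6*r + 216) - 9*r^2 - 27*r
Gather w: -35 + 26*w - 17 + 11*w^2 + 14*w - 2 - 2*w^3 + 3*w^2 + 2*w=-2*w^3 + 14*w^2 + 42*w - 54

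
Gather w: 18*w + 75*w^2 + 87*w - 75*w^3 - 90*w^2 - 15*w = -75*w^3 - 15*w^2 + 90*w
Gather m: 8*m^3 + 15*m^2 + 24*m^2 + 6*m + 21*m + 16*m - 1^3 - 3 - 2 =8*m^3 + 39*m^2 + 43*m - 6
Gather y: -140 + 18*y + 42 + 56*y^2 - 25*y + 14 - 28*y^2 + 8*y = 28*y^2 + y - 84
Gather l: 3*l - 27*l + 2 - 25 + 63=40 - 24*l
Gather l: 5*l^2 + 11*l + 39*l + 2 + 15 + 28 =5*l^2 + 50*l + 45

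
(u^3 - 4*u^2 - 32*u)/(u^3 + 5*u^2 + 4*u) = (u - 8)/(u + 1)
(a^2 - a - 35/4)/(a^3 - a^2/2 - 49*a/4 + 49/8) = 2*(2*a + 5)/(4*a^2 + 12*a - 7)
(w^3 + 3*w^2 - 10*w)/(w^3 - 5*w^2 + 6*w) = (w + 5)/(w - 3)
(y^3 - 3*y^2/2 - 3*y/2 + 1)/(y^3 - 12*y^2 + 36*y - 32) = (2*y^2 + y - 1)/(2*(y^2 - 10*y + 16))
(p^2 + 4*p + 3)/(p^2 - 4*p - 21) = (p + 1)/(p - 7)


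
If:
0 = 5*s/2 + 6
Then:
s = -12/5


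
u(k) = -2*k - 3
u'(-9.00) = -2.00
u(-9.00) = 15.00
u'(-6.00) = -2.00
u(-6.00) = 9.00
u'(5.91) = -2.00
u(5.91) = -14.82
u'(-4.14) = -2.00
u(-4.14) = 5.28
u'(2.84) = -2.00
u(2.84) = -8.68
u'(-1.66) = -2.00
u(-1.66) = 0.32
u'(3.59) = -2.00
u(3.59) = -10.18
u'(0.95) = -2.00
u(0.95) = -4.90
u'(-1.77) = -2.00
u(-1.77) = 0.54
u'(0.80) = -2.00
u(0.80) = -4.60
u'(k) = -2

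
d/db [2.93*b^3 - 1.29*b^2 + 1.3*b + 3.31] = 8.79*b^2 - 2.58*b + 1.3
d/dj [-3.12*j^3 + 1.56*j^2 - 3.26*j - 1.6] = -9.36*j^2 + 3.12*j - 3.26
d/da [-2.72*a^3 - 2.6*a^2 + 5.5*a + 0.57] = -8.16*a^2 - 5.2*a + 5.5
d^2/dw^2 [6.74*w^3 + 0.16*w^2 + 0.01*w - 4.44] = 40.44*w + 0.32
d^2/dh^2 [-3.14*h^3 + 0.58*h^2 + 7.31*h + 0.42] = 1.16 - 18.84*h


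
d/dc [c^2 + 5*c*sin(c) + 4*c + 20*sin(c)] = 5*c*cos(c) + 2*c + 5*sin(c) + 20*cos(c) + 4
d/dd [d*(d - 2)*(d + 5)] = 3*d^2 + 6*d - 10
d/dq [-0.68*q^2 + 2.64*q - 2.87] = 2.64 - 1.36*q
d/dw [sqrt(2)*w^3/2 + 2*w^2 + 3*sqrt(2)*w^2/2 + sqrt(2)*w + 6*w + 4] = 3*sqrt(2)*w^2/2 + 4*w + 3*sqrt(2)*w + sqrt(2) + 6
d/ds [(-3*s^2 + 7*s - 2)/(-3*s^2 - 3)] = (7*s^2 + 2*s - 7)/(3*(s^4 + 2*s^2 + 1))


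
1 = 1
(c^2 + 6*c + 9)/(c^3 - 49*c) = (c^2 + 6*c + 9)/(c*(c^2 - 49))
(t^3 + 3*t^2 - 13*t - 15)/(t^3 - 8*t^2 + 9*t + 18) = (t + 5)/(t - 6)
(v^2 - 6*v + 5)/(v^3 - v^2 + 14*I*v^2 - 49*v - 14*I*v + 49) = (v - 5)/(v^2 + 14*I*v - 49)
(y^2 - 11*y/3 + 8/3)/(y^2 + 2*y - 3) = (y - 8/3)/(y + 3)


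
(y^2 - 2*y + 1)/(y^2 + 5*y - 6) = (y - 1)/(y + 6)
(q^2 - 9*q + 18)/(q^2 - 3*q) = (q - 6)/q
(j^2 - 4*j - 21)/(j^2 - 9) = (j - 7)/(j - 3)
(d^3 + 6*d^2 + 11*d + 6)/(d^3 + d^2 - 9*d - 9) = (d + 2)/(d - 3)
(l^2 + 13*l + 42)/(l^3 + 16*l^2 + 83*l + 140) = (l + 6)/(l^2 + 9*l + 20)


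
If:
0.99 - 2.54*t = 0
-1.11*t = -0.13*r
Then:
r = 3.33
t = 0.39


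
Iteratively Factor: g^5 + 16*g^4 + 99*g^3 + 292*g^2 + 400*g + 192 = (g + 4)*(g^4 + 12*g^3 + 51*g^2 + 88*g + 48) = (g + 1)*(g + 4)*(g^3 + 11*g^2 + 40*g + 48) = (g + 1)*(g + 3)*(g + 4)*(g^2 + 8*g + 16) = (g + 1)*(g + 3)*(g + 4)^2*(g + 4)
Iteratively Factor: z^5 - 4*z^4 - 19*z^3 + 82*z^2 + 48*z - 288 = (z + 2)*(z^4 - 6*z^3 - 7*z^2 + 96*z - 144) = (z + 2)*(z + 4)*(z^3 - 10*z^2 + 33*z - 36) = (z - 3)*(z + 2)*(z + 4)*(z^2 - 7*z + 12) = (z - 4)*(z - 3)*(z + 2)*(z + 4)*(z - 3)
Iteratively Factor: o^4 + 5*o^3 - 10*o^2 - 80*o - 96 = (o - 4)*(o^3 + 9*o^2 + 26*o + 24) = (o - 4)*(o + 2)*(o^2 + 7*o + 12) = (o - 4)*(o + 2)*(o + 3)*(o + 4)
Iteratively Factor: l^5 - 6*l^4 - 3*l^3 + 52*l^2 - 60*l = (l - 5)*(l^4 - l^3 - 8*l^2 + 12*l) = (l - 5)*(l - 2)*(l^3 + l^2 - 6*l) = l*(l - 5)*(l - 2)*(l^2 + l - 6) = l*(l - 5)*(l - 2)*(l + 3)*(l - 2)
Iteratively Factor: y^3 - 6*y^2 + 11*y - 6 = (y - 3)*(y^2 - 3*y + 2) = (y - 3)*(y - 1)*(y - 2)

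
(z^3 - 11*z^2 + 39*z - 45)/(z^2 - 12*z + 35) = (z^2 - 6*z + 9)/(z - 7)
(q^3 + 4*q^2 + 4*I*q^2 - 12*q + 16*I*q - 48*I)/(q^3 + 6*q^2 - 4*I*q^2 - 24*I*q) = (q^2 + 2*q*(-1 + 2*I) - 8*I)/(q*(q - 4*I))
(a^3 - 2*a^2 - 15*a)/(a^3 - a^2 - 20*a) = (a + 3)/(a + 4)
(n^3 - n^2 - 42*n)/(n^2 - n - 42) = n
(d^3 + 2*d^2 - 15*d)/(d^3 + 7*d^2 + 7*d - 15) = d*(d - 3)/(d^2 + 2*d - 3)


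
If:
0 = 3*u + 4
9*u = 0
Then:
No Solution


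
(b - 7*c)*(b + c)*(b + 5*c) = b^3 - b^2*c - 37*b*c^2 - 35*c^3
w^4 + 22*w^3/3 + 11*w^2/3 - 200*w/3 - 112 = (w - 3)*(w + 7/3)*(w + 4)^2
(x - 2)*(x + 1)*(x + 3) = x^3 + 2*x^2 - 5*x - 6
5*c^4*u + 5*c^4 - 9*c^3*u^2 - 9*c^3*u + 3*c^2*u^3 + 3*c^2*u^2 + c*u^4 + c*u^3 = (-c + u)^2*(5*c + u)*(c*u + c)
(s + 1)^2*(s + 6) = s^3 + 8*s^2 + 13*s + 6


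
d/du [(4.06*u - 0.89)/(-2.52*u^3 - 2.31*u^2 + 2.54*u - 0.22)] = (20.4624*u^3 + 2.6502*u^2 - 4.1118*u + 1.3674)/(6.3504*u^6 + 11.6424*u^5 - 7.4655*u^4 - 10.626*u^3 + 7.468*u^2 - 1.1176*u + 0.0484)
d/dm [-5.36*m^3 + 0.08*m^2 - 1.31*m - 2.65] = -16.08*m^2 + 0.16*m - 1.31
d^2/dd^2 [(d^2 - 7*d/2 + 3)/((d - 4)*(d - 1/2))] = 4*(4*d^3 + 12*d^2 - 78*d + 109)/(8*d^6 - 108*d^5 + 534*d^4 - 1161*d^3 + 1068*d^2 - 432*d + 64)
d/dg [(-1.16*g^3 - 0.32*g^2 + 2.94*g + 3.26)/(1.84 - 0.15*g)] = (0.348*g^3 - 6.3552*g^2 - 1.1776*g + 5.8986)/(0.0225*g^2 - 0.552*g + 3.3856)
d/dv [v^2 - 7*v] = 2*v - 7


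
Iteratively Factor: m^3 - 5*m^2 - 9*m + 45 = (m - 3)*(m^2 - 2*m - 15) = (m - 3)*(m + 3)*(m - 5)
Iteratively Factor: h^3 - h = (h - 1)*(h^2 + h) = h*(h - 1)*(h + 1)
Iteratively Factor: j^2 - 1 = (j - 1)*(j + 1)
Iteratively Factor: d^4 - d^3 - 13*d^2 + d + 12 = (d - 4)*(d^3 + 3*d^2 - d - 3) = (d - 4)*(d + 3)*(d^2 - 1) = (d - 4)*(d + 1)*(d + 3)*(d - 1)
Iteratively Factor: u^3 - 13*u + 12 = (u + 4)*(u^2 - 4*u + 3) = (u - 1)*(u + 4)*(u - 3)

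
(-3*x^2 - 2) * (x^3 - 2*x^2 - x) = -3*x^5 + 6*x^4 + x^3 + 4*x^2 + 2*x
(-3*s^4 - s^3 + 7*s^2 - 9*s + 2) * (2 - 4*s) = 12*s^5 - 2*s^4 - 30*s^3 + 50*s^2 - 26*s + 4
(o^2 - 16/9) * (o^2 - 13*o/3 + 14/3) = o^4 - 13*o^3/3 + 26*o^2/9 + 208*o/27 - 224/27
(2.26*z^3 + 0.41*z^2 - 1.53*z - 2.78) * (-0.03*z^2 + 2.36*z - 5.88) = -0.0678*z^5 + 5.3213*z^4 - 12.2753*z^3 - 5.9382*z^2 + 2.4356*z + 16.3464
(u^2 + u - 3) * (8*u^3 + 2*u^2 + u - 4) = 8*u^5 + 10*u^4 - 21*u^3 - 9*u^2 - 7*u + 12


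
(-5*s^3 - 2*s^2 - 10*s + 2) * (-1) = 5*s^3 + 2*s^2 + 10*s - 2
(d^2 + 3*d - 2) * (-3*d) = -3*d^3 - 9*d^2 + 6*d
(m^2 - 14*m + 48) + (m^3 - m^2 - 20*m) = m^3 - 34*m + 48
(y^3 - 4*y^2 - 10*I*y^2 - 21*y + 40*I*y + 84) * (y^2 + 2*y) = y^5 - 2*y^4 - 10*I*y^4 - 29*y^3 + 20*I*y^3 + 42*y^2 + 80*I*y^2 + 168*y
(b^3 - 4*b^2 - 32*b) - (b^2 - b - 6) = b^3 - 5*b^2 - 31*b + 6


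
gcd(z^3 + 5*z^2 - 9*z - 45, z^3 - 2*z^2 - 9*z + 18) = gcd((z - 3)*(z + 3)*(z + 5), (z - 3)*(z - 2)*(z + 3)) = z^2 - 9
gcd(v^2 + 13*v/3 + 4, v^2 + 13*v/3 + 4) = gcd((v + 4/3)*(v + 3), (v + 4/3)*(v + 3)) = v^2 + 13*v/3 + 4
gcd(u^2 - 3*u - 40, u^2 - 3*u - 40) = u^2 - 3*u - 40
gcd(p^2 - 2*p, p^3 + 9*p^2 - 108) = 1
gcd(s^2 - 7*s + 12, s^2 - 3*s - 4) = s - 4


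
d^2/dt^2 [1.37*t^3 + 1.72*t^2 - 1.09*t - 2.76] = 8.22*t + 3.44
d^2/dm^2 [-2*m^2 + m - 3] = -4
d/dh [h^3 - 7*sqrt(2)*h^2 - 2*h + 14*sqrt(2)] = 3*h^2 - 14*sqrt(2)*h - 2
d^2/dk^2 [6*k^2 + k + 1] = 12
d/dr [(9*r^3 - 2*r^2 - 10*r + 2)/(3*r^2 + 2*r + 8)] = (27*r^4 + 36*r^3 + 242*r^2 - 44*r - 84)/(9*r^4 + 12*r^3 + 52*r^2 + 32*r + 64)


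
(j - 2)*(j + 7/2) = j^2 + 3*j/2 - 7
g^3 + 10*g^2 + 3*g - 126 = (g - 3)*(g + 6)*(g + 7)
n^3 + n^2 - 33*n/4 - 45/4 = (n - 3)*(n + 3/2)*(n + 5/2)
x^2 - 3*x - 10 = (x - 5)*(x + 2)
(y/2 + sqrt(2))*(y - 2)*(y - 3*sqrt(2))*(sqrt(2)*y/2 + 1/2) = sqrt(2)*y^4/4 - sqrt(2)*y^3/2 - y^3/4 - 13*sqrt(2)*y^2/4 + y^2/2 - 3*y + 13*sqrt(2)*y/2 + 6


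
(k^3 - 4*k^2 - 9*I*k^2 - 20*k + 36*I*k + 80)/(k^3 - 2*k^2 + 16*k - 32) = (k^2 + k*(-4 - 5*I) + 20*I)/(k^2 + k*(-2 + 4*I) - 8*I)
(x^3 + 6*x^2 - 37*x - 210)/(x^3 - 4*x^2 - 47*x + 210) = (x + 5)/(x - 5)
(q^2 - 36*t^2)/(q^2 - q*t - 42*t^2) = (q - 6*t)/(q - 7*t)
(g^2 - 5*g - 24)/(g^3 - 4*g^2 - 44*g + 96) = (g + 3)/(g^2 + 4*g - 12)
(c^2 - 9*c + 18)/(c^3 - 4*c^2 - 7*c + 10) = (c^2 - 9*c + 18)/(c^3 - 4*c^2 - 7*c + 10)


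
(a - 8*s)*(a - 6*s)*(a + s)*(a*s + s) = a^4*s - 13*a^3*s^2 + a^3*s + 34*a^2*s^3 - 13*a^2*s^2 + 48*a*s^4 + 34*a*s^3 + 48*s^4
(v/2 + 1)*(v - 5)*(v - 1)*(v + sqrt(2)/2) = v^4/2 - 2*v^3 + sqrt(2)*v^3/4 - 7*v^2/2 - sqrt(2)*v^2 - 7*sqrt(2)*v/4 + 5*v + 5*sqrt(2)/2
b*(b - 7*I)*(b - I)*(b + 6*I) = b^4 - 2*I*b^3 + 41*b^2 - 42*I*b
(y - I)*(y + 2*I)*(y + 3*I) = y^3 + 4*I*y^2 - y + 6*I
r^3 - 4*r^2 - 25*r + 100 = (r - 5)*(r - 4)*(r + 5)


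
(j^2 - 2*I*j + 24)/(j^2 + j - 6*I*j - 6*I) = (j + 4*I)/(j + 1)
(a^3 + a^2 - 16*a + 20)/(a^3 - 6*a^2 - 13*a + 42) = (a^2 + 3*a - 10)/(a^2 - 4*a - 21)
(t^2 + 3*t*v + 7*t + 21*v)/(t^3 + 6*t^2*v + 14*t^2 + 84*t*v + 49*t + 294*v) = (t + 3*v)/(t^2 + 6*t*v + 7*t + 42*v)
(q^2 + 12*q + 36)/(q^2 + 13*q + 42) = (q + 6)/(q + 7)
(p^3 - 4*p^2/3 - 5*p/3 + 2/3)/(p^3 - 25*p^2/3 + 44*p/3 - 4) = (p + 1)/(p - 6)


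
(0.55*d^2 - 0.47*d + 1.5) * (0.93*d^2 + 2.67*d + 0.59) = 0.5115*d^4 + 1.0314*d^3 + 0.4646*d^2 + 3.7277*d + 0.885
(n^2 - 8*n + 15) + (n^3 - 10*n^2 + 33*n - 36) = n^3 - 9*n^2 + 25*n - 21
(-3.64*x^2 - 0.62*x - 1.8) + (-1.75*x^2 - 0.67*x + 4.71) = -5.39*x^2 - 1.29*x + 2.91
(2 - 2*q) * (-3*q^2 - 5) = 6*q^3 - 6*q^2 + 10*q - 10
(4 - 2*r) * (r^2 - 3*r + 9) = -2*r^3 + 10*r^2 - 30*r + 36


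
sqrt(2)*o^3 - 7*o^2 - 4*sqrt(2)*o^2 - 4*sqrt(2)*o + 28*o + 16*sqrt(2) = (o - 4)*(o - 4*sqrt(2))*(sqrt(2)*o + 1)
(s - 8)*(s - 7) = s^2 - 15*s + 56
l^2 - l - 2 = (l - 2)*(l + 1)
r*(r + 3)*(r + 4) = r^3 + 7*r^2 + 12*r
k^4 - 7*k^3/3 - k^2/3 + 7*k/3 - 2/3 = (k - 2)*(k - 1)*(k - 1/3)*(k + 1)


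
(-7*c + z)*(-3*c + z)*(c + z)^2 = 21*c^4 + 32*c^3*z + 2*c^2*z^2 - 8*c*z^3 + z^4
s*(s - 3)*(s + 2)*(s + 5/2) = s^4 + 3*s^3/2 - 17*s^2/2 - 15*s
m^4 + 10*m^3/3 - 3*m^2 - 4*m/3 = m*(m - 1)*(m + 1/3)*(m + 4)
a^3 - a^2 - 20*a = a*(a - 5)*(a + 4)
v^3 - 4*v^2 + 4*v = v*(v - 2)^2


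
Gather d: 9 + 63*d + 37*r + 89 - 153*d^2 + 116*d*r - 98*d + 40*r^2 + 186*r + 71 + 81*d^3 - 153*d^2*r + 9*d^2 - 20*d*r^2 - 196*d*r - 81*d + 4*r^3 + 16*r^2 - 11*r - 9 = 81*d^3 + d^2*(-153*r - 144) + d*(-20*r^2 - 80*r - 116) + 4*r^3 + 56*r^2 + 212*r + 160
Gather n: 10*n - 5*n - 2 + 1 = 5*n - 1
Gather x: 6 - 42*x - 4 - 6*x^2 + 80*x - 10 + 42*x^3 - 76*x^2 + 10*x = 42*x^3 - 82*x^2 + 48*x - 8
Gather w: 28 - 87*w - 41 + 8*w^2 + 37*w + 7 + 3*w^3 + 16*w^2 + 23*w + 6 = 3*w^3 + 24*w^2 - 27*w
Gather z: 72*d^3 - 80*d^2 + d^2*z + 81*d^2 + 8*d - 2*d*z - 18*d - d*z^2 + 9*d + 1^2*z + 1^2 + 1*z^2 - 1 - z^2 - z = 72*d^3 + d^2 - d*z^2 - d + z*(d^2 - 2*d)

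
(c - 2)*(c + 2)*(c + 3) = c^3 + 3*c^2 - 4*c - 12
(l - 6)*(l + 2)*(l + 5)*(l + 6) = l^4 + 7*l^3 - 26*l^2 - 252*l - 360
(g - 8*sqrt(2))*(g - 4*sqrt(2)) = g^2 - 12*sqrt(2)*g + 64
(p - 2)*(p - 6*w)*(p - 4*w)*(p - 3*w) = p^4 - 13*p^3*w - 2*p^3 + 54*p^2*w^2 + 26*p^2*w - 72*p*w^3 - 108*p*w^2 + 144*w^3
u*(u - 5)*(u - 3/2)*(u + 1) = u^4 - 11*u^3/2 + u^2 + 15*u/2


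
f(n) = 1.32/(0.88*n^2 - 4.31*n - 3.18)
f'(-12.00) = 0.00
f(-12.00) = 0.01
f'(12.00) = -0.00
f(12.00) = 0.02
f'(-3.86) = 0.02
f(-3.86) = 0.05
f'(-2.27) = 0.09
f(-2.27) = 0.12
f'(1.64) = 0.03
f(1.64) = -0.17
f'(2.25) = 0.01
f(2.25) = -0.16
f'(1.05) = 0.07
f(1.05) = -0.20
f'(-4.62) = 0.01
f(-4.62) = 0.04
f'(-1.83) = 0.17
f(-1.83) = 0.17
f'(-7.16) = 0.00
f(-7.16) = 0.02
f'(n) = 1.32*(4.31 - 1.76*n)/(0.88*n^2 - 4.31*n - 3.18)^2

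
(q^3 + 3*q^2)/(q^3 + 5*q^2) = (q + 3)/(q + 5)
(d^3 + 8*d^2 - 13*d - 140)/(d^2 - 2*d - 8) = (d^2 + 12*d + 35)/(d + 2)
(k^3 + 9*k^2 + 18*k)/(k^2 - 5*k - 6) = k*(k^2 + 9*k + 18)/(k^2 - 5*k - 6)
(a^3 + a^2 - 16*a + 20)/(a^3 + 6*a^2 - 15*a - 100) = (a^2 - 4*a + 4)/(a^2 + a - 20)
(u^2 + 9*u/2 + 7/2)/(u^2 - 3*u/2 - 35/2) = (u + 1)/(u - 5)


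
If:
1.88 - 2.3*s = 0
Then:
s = 0.82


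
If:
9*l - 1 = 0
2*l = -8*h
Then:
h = -1/36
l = 1/9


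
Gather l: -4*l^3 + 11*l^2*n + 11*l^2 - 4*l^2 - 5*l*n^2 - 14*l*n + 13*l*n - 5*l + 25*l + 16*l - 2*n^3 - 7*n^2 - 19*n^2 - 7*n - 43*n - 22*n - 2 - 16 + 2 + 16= -4*l^3 + l^2*(11*n + 7) + l*(-5*n^2 - n + 36) - 2*n^3 - 26*n^2 - 72*n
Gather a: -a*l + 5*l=-a*l + 5*l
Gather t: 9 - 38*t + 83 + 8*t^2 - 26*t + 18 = 8*t^2 - 64*t + 110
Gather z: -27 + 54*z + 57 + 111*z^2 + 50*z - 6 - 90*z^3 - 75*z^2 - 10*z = -90*z^3 + 36*z^2 + 94*z + 24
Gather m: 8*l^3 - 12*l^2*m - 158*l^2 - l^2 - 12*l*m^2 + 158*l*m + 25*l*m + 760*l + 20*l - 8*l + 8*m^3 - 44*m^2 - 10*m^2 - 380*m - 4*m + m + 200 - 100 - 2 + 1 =8*l^3 - 159*l^2 + 772*l + 8*m^3 + m^2*(-12*l - 54) + m*(-12*l^2 + 183*l - 383) + 99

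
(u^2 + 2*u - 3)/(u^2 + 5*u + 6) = (u - 1)/(u + 2)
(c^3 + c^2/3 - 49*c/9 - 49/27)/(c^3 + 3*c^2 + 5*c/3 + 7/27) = (3*c - 7)/(3*c + 1)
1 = 1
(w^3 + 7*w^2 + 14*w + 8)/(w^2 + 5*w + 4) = w + 2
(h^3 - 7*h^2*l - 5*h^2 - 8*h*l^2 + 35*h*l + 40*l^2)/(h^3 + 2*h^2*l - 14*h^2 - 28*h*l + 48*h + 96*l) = (h^3 - 7*h^2*l - 5*h^2 - 8*h*l^2 + 35*h*l + 40*l^2)/(h^3 + 2*h^2*l - 14*h^2 - 28*h*l + 48*h + 96*l)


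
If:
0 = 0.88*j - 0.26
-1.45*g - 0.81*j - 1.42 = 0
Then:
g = -1.14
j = 0.30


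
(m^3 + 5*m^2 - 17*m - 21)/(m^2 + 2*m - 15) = (m^2 + 8*m + 7)/(m + 5)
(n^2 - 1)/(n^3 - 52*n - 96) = (1 - n^2)/(-n^3 + 52*n + 96)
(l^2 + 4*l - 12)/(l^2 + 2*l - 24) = (l - 2)/(l - 4)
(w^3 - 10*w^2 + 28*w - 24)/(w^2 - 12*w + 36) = (w^2 - 4*w + 4)/(w - 6)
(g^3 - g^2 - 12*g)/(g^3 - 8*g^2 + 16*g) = (g + 3)/(g - 4)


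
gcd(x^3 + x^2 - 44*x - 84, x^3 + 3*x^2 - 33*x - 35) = 1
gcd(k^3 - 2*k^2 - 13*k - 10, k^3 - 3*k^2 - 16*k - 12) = k^2 + 3*k + 2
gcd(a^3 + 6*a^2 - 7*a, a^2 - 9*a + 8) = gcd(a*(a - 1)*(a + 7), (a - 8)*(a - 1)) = a - 1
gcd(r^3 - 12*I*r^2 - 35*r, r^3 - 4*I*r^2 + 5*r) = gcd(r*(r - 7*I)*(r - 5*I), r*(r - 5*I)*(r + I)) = r^2 - 5*I*r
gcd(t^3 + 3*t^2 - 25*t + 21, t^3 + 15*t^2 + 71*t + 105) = t + 7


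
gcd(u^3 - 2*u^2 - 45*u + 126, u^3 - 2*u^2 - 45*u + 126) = u^3 - 2*u^2 - 45*u + 126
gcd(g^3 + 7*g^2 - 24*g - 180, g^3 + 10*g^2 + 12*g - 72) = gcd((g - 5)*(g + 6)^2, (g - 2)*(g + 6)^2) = g^2 + 12*g + 36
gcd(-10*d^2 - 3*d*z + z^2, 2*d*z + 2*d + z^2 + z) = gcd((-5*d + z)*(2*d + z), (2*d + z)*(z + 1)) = 2*d + z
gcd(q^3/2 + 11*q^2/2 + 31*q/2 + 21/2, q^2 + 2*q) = 1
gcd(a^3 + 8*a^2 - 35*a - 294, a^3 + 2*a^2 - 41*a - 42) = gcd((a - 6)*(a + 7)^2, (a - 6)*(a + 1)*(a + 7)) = a^2 + a - 42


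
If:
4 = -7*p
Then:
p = -4/7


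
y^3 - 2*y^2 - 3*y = y*(y - 3)*(y + 1)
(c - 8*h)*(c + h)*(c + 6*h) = c^3 - c^2*h - 50*c*h^2 - 48*h^3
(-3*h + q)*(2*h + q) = -6*h^2 - h*q + q^2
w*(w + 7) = w^2 + 7*w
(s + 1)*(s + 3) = s^2 + 4*s + 3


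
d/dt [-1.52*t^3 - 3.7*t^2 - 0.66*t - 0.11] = -4.56*t^2 - 7.4*t - 0.66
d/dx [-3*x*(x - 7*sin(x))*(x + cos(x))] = 3*x*(x - 7*sin(x))*(sin(x) - 1) + 3*x*(x + cos(x))*(7*cos(x) - 1) - 3*(x - 7*sin(x))*(x + cos(x))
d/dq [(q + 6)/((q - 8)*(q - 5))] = (-q^2 - 12*q + 118)/(q^4 - 26*q^3 + 249*q^2 - 1040*q + 1600)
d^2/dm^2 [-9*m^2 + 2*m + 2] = -18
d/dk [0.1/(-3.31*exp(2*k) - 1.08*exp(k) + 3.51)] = (0.662*exp(k) + 0.108)*exp(k)/(3.31*exp(2*k) + 1.08*exp(k) - 3.51)^2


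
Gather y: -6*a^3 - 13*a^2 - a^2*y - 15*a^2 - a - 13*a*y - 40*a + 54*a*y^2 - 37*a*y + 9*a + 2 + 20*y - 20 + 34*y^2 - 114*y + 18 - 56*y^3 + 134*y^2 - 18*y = -6*a^3 - 28*a^2 - 32*a - 56*y^3 + y^2*(54*a + 168) + y*(-a^2 - 50*a - 112)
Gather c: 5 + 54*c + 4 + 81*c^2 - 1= 81*c^2 + 54*c + 8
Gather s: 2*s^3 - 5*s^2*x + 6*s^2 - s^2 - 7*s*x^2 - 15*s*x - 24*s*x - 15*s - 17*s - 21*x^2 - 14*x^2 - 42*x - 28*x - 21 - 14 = 2*s^3 + s^2*(5 - 5*x) + s*(-7*x^2 - 39*x - 32) - 35*x^2 - 70*x - 35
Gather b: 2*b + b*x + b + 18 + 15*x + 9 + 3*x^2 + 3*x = b*(x + 3) + 3*x^2 + 18*x + 27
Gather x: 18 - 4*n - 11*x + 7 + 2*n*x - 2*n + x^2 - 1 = -6*n + x^2 + x*(2*n - 11) + 24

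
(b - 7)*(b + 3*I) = b^2 - 7*b + 3*I*b - 21*I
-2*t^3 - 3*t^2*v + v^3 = (-2*t + v)*(t + v)^2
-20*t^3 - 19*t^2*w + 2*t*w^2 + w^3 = (-4*t + w)*(t + w)*(5*t + w)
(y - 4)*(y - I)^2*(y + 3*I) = y^4 - 4*y^3 + I*y^3 + 5*y^2 - 4*I*y^2 - 20*y - 3*I*y + 12*I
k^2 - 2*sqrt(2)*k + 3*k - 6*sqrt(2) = (k + 3)*(k - 2*sqrt(2))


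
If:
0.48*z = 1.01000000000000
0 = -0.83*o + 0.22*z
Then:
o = 0.56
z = 2.10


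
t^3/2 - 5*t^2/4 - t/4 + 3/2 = (t/2 + 1/2)*(t - 2)*(t - 3/2)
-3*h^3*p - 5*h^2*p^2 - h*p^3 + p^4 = p*(-3*h + p)*(h + p)^2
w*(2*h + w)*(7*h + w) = 14*h^2*w + 9*h*w^2 + w^3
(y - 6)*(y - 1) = y^2 - 7*y + 6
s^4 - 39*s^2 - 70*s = s*(s - 7)*(s + 2)*(s + 5)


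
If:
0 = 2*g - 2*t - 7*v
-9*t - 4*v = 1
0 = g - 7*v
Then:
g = -14/71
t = -7/71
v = -2/71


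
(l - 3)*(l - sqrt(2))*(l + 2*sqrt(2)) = l^3 - 3*l^2 + sqrt(2)*l^2 - 3*sqrt(2)*l - 4*l + 12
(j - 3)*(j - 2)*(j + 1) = j^3 - 4*j^2 + j + 6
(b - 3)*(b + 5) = b^2 + 2*b - 15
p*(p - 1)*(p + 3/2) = p^3 + p^2/2 - 3*p/2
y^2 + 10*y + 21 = (y + 3)*(y + 7)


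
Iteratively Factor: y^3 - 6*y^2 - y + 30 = (y + 2)*(y^2 - 8*y + 15) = (y - 3)*(y + 2)*(y - 5)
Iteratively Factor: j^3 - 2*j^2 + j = (j - 1)*(j^2 - j) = (j - 1)^2*(j)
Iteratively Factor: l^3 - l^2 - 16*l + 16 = (l - 1)*(l^2 - 16) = (l - 4)*(l - 1)*(l + 4)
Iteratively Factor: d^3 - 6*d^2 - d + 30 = (d - 3)*(d^2 - 3*d - 10) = (d - 3)*(d + 2)*(d - 5)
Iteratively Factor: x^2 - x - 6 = (x - 3)*(x + 2)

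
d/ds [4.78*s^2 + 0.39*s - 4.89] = 9.56*s + 0.39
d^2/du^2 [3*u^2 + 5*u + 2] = 6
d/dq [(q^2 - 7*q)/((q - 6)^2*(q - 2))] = (-q^3 + 8*q^2 + 10*q - 84)/(q^5 - 22*q^4 + 184*q^3 - 720*q^2 + 1296*q - 864)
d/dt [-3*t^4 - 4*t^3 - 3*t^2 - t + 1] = -12*t^3 - 12*t^2 - 6*t - 1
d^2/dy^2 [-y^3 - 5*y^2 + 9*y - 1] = -6*y - 10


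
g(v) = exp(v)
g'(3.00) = 20.09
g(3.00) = 20.09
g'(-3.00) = 0.05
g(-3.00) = 0.05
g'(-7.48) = 0.00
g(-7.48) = 0.00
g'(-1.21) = 0.30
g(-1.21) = 0.30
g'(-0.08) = 0.92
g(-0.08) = 0.92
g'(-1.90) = 0.15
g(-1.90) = 0.15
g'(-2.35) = 0.10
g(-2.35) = 0.10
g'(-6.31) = 0.00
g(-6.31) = 0.00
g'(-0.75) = 0.47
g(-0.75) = 0.47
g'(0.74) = 2.10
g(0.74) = 2.10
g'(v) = exp(v)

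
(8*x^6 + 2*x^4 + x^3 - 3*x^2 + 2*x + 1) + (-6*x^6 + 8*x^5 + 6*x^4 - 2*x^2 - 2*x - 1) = 2*x^6 + 8*x^5 + 8*x^4 + x^3 - 5*x^2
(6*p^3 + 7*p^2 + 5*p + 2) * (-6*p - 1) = -36*p^4 - 48*p^3 - 37*p^2 - 17*p - 2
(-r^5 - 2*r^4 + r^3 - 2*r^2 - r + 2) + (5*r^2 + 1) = -r^5 - 2*r^4 + r^3 + 3*r^2 - r + 3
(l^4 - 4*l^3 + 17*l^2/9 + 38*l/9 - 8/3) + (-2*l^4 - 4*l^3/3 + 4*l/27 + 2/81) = -l^4 - 16*l^3/3 + 17*l^2/9 + 118*l/27 - 214/81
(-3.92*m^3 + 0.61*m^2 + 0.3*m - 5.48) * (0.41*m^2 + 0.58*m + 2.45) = -1.6072*m^5 - 2.0235*m^4 - 9.1272*m^3 - 0.5783*m^2 - 2.4434*m - 13.426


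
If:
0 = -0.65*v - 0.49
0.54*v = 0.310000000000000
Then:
No Solution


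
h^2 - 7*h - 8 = (h - 8)*(h + 1)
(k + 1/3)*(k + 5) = k^2 + 16*k/3 + 5/3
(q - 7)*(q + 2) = q^2 - 5*q - 14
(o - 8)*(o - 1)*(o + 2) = o^3 - 7*o^2 - 10*o + 16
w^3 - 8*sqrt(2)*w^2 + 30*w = w*(w - 5*sqrt(2))*(w - 3*sqrt(2))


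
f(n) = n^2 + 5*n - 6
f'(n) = 2*n + 5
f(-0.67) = -8.90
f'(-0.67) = 3.66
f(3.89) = 28.58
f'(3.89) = 12.78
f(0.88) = -0.83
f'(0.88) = 6.76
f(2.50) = 12.75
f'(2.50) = 10.00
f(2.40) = 11.76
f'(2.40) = 9.80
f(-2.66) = -12.22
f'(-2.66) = -0.32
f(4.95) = 43.25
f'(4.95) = 14.90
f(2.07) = 8.63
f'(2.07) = 9.14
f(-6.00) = 0.00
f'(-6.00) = -7.00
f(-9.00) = 30.00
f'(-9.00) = -13.00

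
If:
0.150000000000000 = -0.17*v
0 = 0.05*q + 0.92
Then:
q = -18.40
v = -0.88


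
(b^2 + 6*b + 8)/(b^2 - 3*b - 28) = (b + 2)/(b - 7)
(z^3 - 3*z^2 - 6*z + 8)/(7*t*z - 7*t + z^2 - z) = (z^2 - 2*z - 8)/(7*t + z)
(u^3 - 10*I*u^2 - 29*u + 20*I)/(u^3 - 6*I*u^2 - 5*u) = (u - 4*I)/u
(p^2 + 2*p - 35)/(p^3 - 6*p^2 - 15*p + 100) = (p + 7)/(p^2 - p - 20)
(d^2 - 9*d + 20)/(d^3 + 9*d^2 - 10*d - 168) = (d - 5)/(d^2 + 13*d + 42)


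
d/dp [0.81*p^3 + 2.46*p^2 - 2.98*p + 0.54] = 2.43*p^2 + 4.92*p - 2.98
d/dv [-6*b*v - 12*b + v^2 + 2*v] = -6*b + 2*v + 2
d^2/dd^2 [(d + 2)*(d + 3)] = 2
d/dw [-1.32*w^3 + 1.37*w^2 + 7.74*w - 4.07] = -3.96*w^2 + 2.74*w + 7.74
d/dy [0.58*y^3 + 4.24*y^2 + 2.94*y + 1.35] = 1.74*y^2 + 8.48*y + 2.94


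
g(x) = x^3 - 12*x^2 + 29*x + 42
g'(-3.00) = 128.00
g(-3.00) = -180.00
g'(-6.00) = 281.00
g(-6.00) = -780.00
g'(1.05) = 7.11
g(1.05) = 60.38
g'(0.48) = 18.17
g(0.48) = 53.27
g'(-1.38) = 67.83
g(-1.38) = -23.50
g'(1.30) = 2.87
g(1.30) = 61.62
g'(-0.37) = 38.29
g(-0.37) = 29.58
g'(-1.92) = 86.14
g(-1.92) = -64.99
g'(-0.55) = 43.11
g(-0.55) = 22.25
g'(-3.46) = 147.95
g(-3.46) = -243.42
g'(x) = 3*x^2 - 24*x + 29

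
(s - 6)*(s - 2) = s^2 - 8*s + 12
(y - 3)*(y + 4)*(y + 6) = y^3 + 7*y^2 - 6*y - 72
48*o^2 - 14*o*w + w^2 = (-8*o + w)*(-6*o + w)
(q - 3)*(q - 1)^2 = q^3 - 5*q^2 + 7*q - 3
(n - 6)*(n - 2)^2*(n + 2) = n^4 - 8*n^3 + 8*n^2 + 32*n - 48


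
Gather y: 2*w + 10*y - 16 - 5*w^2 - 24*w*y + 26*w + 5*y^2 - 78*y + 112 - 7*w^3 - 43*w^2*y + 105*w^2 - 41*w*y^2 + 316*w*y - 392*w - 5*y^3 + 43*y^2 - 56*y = -7*w^3 + 100*w^2 - 364*w - 5*y^3 + y^2*(48 - 41*w) + y*(-43*w^2 + 292*w - 124) + 96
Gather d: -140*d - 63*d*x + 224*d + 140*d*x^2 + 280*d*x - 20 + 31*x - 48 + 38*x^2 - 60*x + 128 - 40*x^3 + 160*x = d*(140*x^2 + 217*x + 84) - 40*x^3 + 38*x^2 + 131*x + 60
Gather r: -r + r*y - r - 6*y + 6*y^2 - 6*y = r*(y - 2) + 6*y^2 - 12*y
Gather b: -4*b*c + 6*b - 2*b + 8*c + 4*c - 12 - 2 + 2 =b*(4 - 4*c) + 12*c - 12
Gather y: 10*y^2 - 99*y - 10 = 10*y^2 - 99*y - 10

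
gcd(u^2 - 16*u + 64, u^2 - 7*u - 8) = u - 8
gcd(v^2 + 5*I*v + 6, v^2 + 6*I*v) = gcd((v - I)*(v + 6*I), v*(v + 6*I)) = v + 6*I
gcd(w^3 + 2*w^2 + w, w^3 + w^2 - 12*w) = w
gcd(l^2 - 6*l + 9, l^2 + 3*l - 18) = l - 3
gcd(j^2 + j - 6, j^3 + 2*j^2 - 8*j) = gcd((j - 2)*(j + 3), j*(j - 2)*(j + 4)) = j - 2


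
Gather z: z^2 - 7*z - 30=z^2 - 7*z - 30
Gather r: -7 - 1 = -8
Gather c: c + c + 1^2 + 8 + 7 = 2*c + 16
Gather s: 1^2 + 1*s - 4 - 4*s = -3*s - 3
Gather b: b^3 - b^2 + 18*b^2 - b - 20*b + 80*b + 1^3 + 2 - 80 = b^3 + 17*b^2 + 59*b - 77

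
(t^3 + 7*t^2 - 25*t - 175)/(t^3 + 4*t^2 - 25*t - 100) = (t + 7)/(t + 4)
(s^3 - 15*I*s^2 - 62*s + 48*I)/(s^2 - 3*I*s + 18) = (s^2 - 9*I*s - 8)/(s + 3*I)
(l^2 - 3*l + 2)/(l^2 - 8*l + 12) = (l - 1)/(l - 6)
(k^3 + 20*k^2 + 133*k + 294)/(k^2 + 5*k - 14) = (k^2 + 13*k + 42)/(k - 2)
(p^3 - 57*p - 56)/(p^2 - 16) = (p^3 - 57*p - 56)/(p^2 - 16)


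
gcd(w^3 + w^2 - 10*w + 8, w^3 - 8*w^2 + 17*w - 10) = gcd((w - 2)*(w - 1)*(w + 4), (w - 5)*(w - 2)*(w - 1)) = w^2 - 3*w + 2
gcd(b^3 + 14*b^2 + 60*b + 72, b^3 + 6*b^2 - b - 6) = b + 6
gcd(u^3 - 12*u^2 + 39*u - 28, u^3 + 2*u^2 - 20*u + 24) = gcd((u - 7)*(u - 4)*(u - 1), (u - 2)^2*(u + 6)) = 1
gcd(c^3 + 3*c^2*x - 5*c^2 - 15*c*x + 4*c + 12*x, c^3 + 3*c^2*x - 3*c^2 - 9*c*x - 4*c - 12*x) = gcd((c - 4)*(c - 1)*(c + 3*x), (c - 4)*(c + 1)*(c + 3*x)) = c^2 + 3*c*x - 4*c - 12*x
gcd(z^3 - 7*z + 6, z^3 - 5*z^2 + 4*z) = z - 1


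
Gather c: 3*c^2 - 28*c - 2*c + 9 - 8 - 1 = 3*c^2 - 30*c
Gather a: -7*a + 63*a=56*a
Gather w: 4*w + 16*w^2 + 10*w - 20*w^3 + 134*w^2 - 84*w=-20*w^3 + 150*w^2 - 70*w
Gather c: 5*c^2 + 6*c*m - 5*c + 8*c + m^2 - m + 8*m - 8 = 5*c^2 + c*(6*m + 3) + m^2 + 7*m - 8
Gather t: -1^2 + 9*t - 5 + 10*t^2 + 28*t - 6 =10*t^2 + 37*t - 12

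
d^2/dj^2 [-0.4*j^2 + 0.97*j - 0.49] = -0.800000000000000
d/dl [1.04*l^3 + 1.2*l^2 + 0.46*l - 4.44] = 3.12*l^2 + 2.4*l + 0.46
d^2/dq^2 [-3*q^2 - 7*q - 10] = -6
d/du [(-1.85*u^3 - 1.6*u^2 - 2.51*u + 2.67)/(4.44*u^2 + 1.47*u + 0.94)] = (-8.21400000000001*u^4 - 5.439*u^3 + 3.5754*u^2 - 26.7176*u - 6.2843)/(19.7136*u^4 + 13.0536*u^3 + 10.5081*u^2 + 2.7636*u + 0.8836)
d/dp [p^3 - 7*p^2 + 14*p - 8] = 3*p^2 - 14*p + 14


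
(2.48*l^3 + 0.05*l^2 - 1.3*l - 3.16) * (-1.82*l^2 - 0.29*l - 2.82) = -4.5136*l^5 - 0.8102*l^4 - 4.6421*l^3 + 5.9872*l^2 + 4.5824*l + 8.9112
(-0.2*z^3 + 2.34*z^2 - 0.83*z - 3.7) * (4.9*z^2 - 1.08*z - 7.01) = -0.98*z^5 + 11.682*z^4 - 5.1922*z^3 - 33.637*z^2 + 9.8143*z + 25.937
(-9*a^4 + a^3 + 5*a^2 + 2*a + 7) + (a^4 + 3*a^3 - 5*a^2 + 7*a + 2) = -8*a^4 + 4*a^3 + 9*a + 9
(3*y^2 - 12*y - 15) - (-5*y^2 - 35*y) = 8*y^2 + 23*y - 15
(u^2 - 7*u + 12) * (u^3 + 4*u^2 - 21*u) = u^5 - 3*u^4 - 37*u^3 + 195*u^2 - 252*u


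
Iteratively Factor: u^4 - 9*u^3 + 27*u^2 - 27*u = (u - 3)*(u^3 - 6*u^2 + 9*u) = u*(u - 3)*(u^2 - 6*u + 9) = u*(u - 3)^2*(u - 3)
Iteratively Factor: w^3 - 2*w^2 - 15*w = (w - 5)*(w^2 + 3*w) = w*(w - 5)*(w + 3)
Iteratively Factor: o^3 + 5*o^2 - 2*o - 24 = (o - 2)*(o^2 + 7*o + 12) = (o - 2)*(o + 3)*(o + 4)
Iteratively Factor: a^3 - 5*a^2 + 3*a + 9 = (a - 3)*(a^2 - 2*a - 3) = (a - 3)*(a + 1)*(a - 3)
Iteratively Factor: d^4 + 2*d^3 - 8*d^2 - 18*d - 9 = (d - 3)*(d^3 + 5*d^2 + 7*d + 3) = (d - 3)*(d + 3)*(d^2 + 2*d + 1) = (d - 3)*(d + 1)*(d + 3)*(d + 1)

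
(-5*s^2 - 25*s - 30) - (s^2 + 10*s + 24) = -6*s^2 - 35*s - 54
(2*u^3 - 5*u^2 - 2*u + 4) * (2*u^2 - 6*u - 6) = 4*u^5 - 22*u^4 + 14*u^3 + 50*u^2 - 12*u - 24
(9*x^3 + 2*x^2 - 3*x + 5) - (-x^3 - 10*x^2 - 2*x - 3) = 10*x^3 + 12*x^2 - x + 8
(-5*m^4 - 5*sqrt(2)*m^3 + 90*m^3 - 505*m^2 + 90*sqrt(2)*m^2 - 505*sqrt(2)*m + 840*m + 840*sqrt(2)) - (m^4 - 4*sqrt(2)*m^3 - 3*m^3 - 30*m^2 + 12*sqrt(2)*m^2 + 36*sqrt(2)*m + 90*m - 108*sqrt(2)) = -6*m^4 - sqrt(2)*m^3 + 93*m^3 - 475*m^2 + 78*sqrt(2)*m^2 - 541*sqrt(2)*m + 750*m + 948*sqrt(2)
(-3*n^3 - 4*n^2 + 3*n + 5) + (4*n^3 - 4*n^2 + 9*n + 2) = n^3 - 8*n^2 + 12*n + 7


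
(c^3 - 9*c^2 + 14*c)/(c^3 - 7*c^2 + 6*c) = (c^2 - 9*c + 14)/(c^2 - 7*c + 6)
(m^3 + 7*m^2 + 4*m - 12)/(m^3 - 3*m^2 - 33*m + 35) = (m^2 + 8*m + 12)/(m^2 - 2*m - 35)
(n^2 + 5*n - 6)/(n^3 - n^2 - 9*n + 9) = (n + 6)/(n^2 - 9)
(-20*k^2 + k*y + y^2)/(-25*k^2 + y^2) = (-4*k + y)/(-5*k + y)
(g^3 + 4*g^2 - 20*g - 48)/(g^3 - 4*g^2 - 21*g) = (-g^3 - 4*g^2 + 20*g + 48)/(g*(-g^2 + 4*g + 21))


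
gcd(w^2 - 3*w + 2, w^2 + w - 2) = w - 1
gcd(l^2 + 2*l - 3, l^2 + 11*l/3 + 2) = l + 3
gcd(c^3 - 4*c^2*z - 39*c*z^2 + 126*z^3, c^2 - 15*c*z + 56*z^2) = -c + 7*z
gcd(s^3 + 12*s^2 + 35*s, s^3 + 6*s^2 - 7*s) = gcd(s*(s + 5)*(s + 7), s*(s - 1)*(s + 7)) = s^2 + 7*s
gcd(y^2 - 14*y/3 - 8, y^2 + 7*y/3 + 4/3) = y + 4/3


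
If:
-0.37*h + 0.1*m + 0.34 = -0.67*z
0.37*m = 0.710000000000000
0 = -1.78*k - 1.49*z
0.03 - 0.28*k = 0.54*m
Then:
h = 9.21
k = -3.59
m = 1.92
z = 4.29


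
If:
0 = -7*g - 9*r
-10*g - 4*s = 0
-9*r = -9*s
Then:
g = 0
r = 0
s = 0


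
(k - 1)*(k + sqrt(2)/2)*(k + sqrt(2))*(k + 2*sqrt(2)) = k^4 - k^3 + 7*sqrt(2)*k^3/2 - 7*sqrt(2)*k^2/2 + 7*k^2 - 7*k + 2*sqrt(2)*k - 2*sqrt(2)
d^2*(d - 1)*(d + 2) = d^4 + d^3 - 2*d^2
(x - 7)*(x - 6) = x^2 - 13*x + 42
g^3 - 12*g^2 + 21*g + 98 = (g - 7)^2*(g + 2)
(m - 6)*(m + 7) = m^2 + m - 42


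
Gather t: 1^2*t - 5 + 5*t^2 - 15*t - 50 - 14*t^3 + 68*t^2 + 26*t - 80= -14*t^3 + 73*t^2 + 12*t - 135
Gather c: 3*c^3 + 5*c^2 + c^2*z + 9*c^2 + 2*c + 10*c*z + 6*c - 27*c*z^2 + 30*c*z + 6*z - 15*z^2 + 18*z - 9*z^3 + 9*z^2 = 3*c^3 + c^2*(z + 14) + c*(-27*z^2 + 40*z + 8) - 9*z^3 - 6*z^2 + 24*z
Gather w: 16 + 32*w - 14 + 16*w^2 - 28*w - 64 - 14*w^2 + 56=2*w^2 + 4*w - 6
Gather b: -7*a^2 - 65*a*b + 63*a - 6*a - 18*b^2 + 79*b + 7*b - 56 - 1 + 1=-7*a^2 + 57*a - 18*b^2 + b*(86 - 65*a) - 56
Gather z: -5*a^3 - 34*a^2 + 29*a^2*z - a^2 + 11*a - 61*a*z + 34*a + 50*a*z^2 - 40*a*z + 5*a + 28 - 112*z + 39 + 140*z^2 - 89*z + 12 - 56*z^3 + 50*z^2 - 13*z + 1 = -5*a^3 - 35*a^2 + 50*a - 56*z^3 + z^2*(50*a + 190) + z*(29*a^2 - 101*a - 214) + 80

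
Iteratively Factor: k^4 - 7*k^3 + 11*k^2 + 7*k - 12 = (k - 3)*(k^3 - 4*k^2 - k + 4) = (k - 3)*(k - 1)*(k^2 - 3*k - 4) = (k - 3)*(k - 1)*(k + 1)*(k - 4)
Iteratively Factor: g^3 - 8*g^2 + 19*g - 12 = (g - 4)*(g^2 - 4*g + 3) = (g - 4)*(g - 3)*(g - 1)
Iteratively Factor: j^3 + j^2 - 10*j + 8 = (j - 2)*(j^2 + 3*j - 4) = (j - 2)*(j + 4)*(j - 1)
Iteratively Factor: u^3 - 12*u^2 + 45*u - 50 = (u - 2)*(u^2 - 10*u + 25) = (u - 5)*(u - 2)*(u - 5)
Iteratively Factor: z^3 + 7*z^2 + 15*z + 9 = (z + 1)*(z^2 + 6*z + 9) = (z + 1)*(z + 3)*(z + 3)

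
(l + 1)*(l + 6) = l^2 + 7*l + 6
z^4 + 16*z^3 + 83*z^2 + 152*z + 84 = (z + 1)*(z + 2)*(z + 6)*(z + 7)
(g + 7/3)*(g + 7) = g^2 + 28*g/3 + 49/3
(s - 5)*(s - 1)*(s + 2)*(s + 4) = s^4 - 23*s^2 - 18*s + 40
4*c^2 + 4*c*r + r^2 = (2*c + r)^2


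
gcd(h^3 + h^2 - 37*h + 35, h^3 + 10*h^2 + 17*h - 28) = h^2 + 6*h - 7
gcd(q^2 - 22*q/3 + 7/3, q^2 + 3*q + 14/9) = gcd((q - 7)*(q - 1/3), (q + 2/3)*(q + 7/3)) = 1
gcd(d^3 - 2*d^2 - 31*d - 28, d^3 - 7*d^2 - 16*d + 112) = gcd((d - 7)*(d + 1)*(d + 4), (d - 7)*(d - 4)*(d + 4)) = d^2 - 3*d - 28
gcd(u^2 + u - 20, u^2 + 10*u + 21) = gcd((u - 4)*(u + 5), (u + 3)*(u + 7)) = 1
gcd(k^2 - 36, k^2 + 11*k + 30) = k + 6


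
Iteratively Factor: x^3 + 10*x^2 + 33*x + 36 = (x + 4)*(x^2 + 6*x + 9) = (x + 3)*(x + 4)*(x + 3)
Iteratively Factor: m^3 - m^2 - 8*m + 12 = (m + 3)*(m^2 - 4*m + 4) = (m - 2)*(m + 3)*(m - 2)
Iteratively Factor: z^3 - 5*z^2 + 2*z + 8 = (z - 4)*(z^2 - z - 2) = (z - 4)*(z + 1)*(z - 2)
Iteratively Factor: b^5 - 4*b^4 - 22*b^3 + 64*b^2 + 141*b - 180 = (b - 1)*(b^4 - 3*b^3 - 25*b^2 + 39*b + 180) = (b - 1)*(b + 3)*(b^3 - 6*b^2 - 7*b + 60) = (b - 1)*(b + 3)^2*(b^2 - 9*b + 20) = (b - 5)*(b - 1)*(b + 3)^2*(b - 4)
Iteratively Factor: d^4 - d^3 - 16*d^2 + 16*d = (d - 4)*(d^3 + 3*d^2 - 4*d) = d*(d - 4)*(d^2 + 3*d - 4) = d*(d - 4)*(d - 1)*(d + 4)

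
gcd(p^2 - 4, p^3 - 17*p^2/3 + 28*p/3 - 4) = p - 2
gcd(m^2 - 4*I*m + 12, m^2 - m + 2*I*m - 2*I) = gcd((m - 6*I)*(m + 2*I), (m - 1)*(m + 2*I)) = m + 2*I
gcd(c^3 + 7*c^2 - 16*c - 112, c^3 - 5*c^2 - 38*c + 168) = c - 4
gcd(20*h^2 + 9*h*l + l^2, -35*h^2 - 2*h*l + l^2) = 5*h + l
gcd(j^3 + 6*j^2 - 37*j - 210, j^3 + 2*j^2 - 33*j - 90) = j^2 - j - 30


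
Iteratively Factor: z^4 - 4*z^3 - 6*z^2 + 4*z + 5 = (z - 5)*(z^3 + z^2 - z - 1) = (z - 5)*(z - 1)*(z^2 + 2*z + 1) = (z - 5)*(z - 1)*(z + 1)*(z + 1)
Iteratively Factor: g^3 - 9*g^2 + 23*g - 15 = (g - 3)*(g^2 - 6*g + 5) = (g - 3)*(g - 1)*(g - 5)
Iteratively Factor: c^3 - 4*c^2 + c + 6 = (c - 2)*(c^2 - 2*c - 3) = (c - 3)*(c - 2)*(c + 1)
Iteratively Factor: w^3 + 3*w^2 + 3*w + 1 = (w + 1)*(w^2 + 2*w + 1) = (w + 1)^2*(w + 1)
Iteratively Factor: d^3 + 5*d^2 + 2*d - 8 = (d + 4)*(d^2 + d - 2) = (d - 1)*(d + 4)*(d + 2)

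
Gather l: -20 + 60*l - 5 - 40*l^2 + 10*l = -40*l^2 + 70*l - 25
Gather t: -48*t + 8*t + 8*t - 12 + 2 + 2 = -32*t - 8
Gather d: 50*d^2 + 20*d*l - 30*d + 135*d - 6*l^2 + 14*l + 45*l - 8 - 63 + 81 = 50*d^2 + d*(20*l + 105) - 6*l^2 + 59*l + 10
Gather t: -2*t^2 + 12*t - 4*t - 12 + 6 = -2*t^2 + 8*t - 6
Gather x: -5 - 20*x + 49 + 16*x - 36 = 8 - 4*x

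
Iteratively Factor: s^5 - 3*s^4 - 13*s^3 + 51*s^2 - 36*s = (s + 4)*(s^4 - 7*s^3 + 15*s^2 - 9*s) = (s - 3)*(s + 4)*(s^3 - 4*s^2 + 3*s) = s*(s - 3)*(s + 4)*(s^2 - 4*s + 3) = s*(s - 3)*(s - 1)*(s + 4)*(s - 3)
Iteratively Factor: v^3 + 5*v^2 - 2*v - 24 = (v + 3)*(v^2 + 2*v - 8) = (v + 3)*(v + 4)*(v - 2)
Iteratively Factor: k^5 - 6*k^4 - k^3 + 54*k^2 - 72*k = (k)*(k^4 - 6*k^3 - k^2 + 54*k - 72) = k*(k - 3)*(k^3 - 3*k^2 - 10*k + 24) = k*(k - 3)*(k + 3)*(k^2 - 6*k + 8) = k*(k - 4)*(k - 3)*(k + 3)*(k - 2)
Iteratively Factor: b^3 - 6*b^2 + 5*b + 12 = (b - 3)*(b^2 - 3*b - 4) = (b - 4)*(b - 3)*(b + 1)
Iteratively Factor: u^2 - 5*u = (u)*(u - 5)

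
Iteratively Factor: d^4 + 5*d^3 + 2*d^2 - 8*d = (d)*(d^3 + 5*d^2 + 2*d - 8) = d*(d + 4)*(d^2 + d - 2) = d*(d - 1)*(d + 4)*(d + 2)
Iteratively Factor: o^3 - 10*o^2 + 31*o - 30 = (o - 5)*(o^2 - 5*o + 6) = (o - 5)*(o - 3)*(o - 2)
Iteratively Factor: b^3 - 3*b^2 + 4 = (b - 2)*(b^2 - b - 2) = (b - 2)*(b + 1)*(b - 2)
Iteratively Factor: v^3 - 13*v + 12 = (v + 4)*(v^2 - 4*v + 3) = (v - 1)*(v + 4)*(v - 3)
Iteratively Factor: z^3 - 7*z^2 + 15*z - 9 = (z - 1)*(z^2 - 6*z + 9) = (z - 3)*(z - 1)*(z - 3)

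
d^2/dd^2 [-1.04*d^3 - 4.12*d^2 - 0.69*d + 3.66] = -6.24*d - 8.24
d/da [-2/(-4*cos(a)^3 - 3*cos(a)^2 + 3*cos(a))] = 12*(sin(2*a) + sin(3*a))/((cos(2*a) + 1)*(3*cos(a) + 2*cos(2*a) - 1)^2)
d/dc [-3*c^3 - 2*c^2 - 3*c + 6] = -9*c^2 - 4*c - 3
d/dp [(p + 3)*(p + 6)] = 2*p + 9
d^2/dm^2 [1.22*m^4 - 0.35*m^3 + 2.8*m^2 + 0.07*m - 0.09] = 14.64*m^2 - 2.1*m + 5.6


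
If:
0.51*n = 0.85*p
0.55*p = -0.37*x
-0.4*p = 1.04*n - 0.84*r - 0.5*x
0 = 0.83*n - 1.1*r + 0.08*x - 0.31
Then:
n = -0.21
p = -0.12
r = -0.42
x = 0.18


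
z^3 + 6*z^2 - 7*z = z*(z - 1)*(z + 7)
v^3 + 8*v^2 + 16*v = v*(v + 4)^2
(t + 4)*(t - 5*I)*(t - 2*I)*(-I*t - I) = -I*t^4 - 7*t^3 - 5*I*t^3 - 35*t^2 + 6*I*t^2 - 28*t + 50*I*t + 40*I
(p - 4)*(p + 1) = p^2 - 3*p - 4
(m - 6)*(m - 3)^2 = m^3 - 12*m^2 + 45*m - 54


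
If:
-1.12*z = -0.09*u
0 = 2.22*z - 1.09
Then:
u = 6.11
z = 0.49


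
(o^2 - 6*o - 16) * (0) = 0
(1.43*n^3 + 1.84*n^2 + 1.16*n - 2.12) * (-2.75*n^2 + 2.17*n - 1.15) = -3.9325*n^5 - 1.9569*n^4 - 0.8417*n^3 + 6.2312*n^2 - 5.9344*n + 2.438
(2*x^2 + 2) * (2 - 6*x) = -12*x^3 + 4*x^2 - 12*x + 4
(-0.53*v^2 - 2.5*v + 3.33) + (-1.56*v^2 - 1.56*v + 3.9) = -2.09*v^2 - 4.06*v + 7.23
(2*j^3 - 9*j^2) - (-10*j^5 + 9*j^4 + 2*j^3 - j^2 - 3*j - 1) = 10*j^5 - 9*j^4 - 8*j^2 + 3*j + 1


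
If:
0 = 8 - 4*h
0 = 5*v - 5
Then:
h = 2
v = 1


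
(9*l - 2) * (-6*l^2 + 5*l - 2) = -54*l^3 + 57*l^2 - 28*l + 4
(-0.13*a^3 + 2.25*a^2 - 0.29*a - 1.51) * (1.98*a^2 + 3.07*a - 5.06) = -0.2574*a^5 + 4.0559*a^4 + 6.9911*a^3 - 15.2651*a^2 - 3.1683*a + 7.6406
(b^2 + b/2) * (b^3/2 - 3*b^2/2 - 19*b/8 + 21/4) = b^5/2 - 5*b^4/4 - 25*b^3/8 + 65*b^2/16 + 21*b/8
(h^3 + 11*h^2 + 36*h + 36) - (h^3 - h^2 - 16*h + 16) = 12*h^2 + 52*h + 20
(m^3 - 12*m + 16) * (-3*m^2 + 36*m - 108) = -3*m^5 + 36*m^4 - 72*m^3 - 480*m^2 + 1872*m - 1728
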